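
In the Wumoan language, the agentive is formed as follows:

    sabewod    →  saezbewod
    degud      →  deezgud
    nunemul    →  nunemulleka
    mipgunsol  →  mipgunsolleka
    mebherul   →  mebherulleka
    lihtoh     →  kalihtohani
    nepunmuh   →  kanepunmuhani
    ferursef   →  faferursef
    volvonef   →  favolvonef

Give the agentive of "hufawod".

"hufawod" ends in -d. The stems ending in -d (sabewod → saezbewod, degud → deezgud) insert -ez- after the first vowel.
The other patterns: stems ending in -l double the final consonant and add -eka; stems ending in -h add ka- … -ani around the stem; stems ending in -f add the prefix fa-.
So hufawod → huezfawod.

huezfawod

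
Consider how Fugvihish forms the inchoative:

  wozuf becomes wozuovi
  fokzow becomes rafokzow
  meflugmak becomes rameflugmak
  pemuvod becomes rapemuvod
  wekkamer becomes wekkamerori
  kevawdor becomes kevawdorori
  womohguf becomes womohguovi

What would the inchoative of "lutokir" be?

lutokirori

"lutokir" ends in -r. The stems ending in -r (wekkamer → wekkamerori, kevawdor → kevawdorori) add -ori.
The other patterns: stems ending in -f drop the final letter and add -ovi; stems ending in -d, -k or -w add the prefix ra-.
So lutokir → lutokirori.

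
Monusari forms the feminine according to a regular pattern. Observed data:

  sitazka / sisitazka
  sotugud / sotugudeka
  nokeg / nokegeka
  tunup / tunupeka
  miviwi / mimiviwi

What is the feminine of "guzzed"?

"guzzed" ends in a consonant. The stems ending in a consonant (tunup → tunupeka, sotugud → sotugudeka, nokeg → nokegeka) add -eka.
The other pattern: stems ending in a vowel repeat the first consonant+vowel as a prefix.
So guzzed → guzzedeka.

guzzedeka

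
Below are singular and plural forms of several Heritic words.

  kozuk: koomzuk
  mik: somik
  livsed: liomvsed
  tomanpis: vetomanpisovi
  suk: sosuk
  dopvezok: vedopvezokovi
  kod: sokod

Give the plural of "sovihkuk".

vesovihkukovi

"sovihkuk" has 3 vowels. The stems with 3 vowels (dopvezok → vedopvezokovi, tomanpis → vetomanpisovi) add ve- … -ovi around the stem.
The other patterns: stems with 1 vowel add the prefix so-; stems with 2 vowels insert -om- after the first vowel.
So sovihkuk → vesovihkukovi.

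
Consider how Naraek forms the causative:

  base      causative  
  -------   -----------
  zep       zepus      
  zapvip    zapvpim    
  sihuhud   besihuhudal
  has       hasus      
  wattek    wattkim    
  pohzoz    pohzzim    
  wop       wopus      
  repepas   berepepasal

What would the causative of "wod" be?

wodus

wop and zapvip both end in -p yet inflect differently (wopus, zapvpim), so the final letter is not what conditions the rule; the number of vowels is.
"wod" has 1 vowel. The stems with 1 vowel (wop → wopus, has → hasus, zep → zepus) add -us.
So wod → wodus.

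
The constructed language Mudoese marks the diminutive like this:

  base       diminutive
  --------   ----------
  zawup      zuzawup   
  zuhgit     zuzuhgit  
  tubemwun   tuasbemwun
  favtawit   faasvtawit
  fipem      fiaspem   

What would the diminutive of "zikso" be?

zuzikso

"zikso" begins with z-. The stems beginning with z- (zawup → zuzawup, zuhgit → zuzuhgit) add the prefix zu-.
So zikso → zuzikso.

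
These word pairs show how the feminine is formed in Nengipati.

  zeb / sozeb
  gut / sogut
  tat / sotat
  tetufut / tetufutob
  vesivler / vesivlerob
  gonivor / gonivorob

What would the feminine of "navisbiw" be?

"navisbiw" has 3 vowels. The stems with 3 vowels (tetufut → tetufutob, vesivler → vesivlerob, gonivor → gonivorob) add -ob.
The other pattern: stems with 1 vowel add the prefix so-.
So navisbiw → navisbiwob.

navisbiwob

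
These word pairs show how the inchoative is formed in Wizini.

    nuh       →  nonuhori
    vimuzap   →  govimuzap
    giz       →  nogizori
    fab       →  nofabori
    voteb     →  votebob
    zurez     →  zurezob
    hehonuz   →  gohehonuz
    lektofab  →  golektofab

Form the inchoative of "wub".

nowubori

giz and zurez both end in -z yet inflect differently (nogizori, zurezob), so the final letter is not what conditions the rule; the number of vowels is.
"wub" has 1 vowel. The stems with 1 vowel (fab → nofabori, nuh → nonuhori, giz → nogizori) add no- … -ori around the stem.
The other patterns: stems with 2 vowels add -ob; stems with 3 vowels add the prefix go-.
So wub → nowubori.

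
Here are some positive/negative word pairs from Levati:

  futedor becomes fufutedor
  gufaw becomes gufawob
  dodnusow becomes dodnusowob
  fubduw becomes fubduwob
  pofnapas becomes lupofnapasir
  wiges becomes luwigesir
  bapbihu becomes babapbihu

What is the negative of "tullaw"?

"tullaw" ends in -w. The stems ending in -w (gufaw → gufawob, fubduw → fubduwob, dodnusow → dodnusowob) add -ob.
So tullaw → tullawob.

tullawob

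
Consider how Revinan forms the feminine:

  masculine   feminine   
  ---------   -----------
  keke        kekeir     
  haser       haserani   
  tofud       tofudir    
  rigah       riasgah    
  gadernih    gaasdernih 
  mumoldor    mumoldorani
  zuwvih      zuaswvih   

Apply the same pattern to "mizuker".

"mizuker" ends in -r. The stems ending in -r (haser → haserani, mumoldor → mumoldorani) add -ani.
The other patterns: stems ending in -h insert -as- after the first vowel; stems ending in -d or -e add -ir.
So mizuker → mizukerani.

mizukerani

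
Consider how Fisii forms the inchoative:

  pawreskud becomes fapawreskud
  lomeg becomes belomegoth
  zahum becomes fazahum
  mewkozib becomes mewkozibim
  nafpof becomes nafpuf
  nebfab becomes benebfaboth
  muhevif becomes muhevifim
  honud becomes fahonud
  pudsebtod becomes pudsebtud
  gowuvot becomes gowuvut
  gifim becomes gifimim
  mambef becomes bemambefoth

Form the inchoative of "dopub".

fadopub

mambef and muhevif both end in -f yet inflect differently (bemambefoth, muhevifim), so the final letter is not what conditions the rule; the last vowel is.
"dopub" has last vowel 'u'. The stems whose last vowel is 'u' (zahum → fazahum, pawreskud → fapawreskud, honud → fahonud) add the prefix fa-.
So dopub → fadopub.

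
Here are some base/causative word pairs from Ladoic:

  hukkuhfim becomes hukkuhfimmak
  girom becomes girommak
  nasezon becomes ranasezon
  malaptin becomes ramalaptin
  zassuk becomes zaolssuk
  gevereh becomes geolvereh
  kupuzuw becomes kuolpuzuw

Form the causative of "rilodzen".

rarilodzen

girom and nasezon both have last vowel 'o' yet inflect differently (girommak, ranasezon), so the last vowel is not what conditions the rule; the final letter is.
"rilodzen" ends in -n. The stems ending in -n (nasezon → ranasezon, malaptin → ramalaptin) add the prefix ra-.
The other patterns: stems ending in -m double the final consonant and add -ak; stems ending in -h, -k or -w insert -ol- after the first vowel.
So rilodzen → rarilodzen.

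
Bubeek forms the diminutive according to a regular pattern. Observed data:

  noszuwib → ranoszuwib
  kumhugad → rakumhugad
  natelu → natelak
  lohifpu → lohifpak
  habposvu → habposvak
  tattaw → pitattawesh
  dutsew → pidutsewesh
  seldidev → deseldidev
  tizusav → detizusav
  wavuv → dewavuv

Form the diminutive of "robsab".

kumhugad and tattaw both have last vowel 'a' yet inflect differently (rakumhugad, pitattawesh), so the last vowel is not what conditions the rule; the final letter is.
"robsab" ends in -b. The one such stem in the data (noszuwib → ranoszuwib) adds the prefix ra-, so the same rule applies.
The other patterns: stems ending in -u drop the final letter and add -ak; stems ending in -w add pi- … -esh around the stem; stems ending in -v add the prefix de-.
So robsab → rarobsab.

rarobsab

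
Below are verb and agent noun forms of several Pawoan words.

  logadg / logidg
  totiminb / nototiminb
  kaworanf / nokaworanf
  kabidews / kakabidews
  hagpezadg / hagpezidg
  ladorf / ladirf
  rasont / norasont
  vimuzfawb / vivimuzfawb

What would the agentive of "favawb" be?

fafavawb

vimuzfawb and totiminb both end in -b yet inflect differently (vivimuzfawb, nototiminb), so the final letter is not what conditions the rule; the second-to-last letter is.
"favawb" has second-to-last letter 'w'. The stems whose second-to-last letter is 'w' (kabidews → kakabidews, vimuzfawb → vivimuzfawb) repeat the first consonant+vowel as a prefix.
The other patterns: stems whose second-to-last letter is 'n' add the prefix no-; stems whose second-to-last letter is 'd' or 'r' change the last vowel to 'i'.
So favawb → fafavawb.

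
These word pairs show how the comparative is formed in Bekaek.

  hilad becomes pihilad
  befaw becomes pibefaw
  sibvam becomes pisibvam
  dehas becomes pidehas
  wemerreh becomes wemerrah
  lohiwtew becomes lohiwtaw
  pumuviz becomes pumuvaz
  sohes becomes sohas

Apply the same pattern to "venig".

"venig" has last vowel 'i'. The one such stem in the data (pumuviz → pumuvaz) changes the last vowel to 'a' (as do wemerreh, lohiwtew), so the same rule applies.
So venig → venag.

venag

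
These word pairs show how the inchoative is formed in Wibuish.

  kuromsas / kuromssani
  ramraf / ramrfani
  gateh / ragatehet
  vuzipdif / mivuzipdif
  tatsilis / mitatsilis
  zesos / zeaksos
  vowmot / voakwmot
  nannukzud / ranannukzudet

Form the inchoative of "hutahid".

mihutahid

vuzipdif and ramraf both end in -f yet inflect differently (mivuzipdif, ramrfani), so the final letter is not what conditions the rule; the last vowel is.
"hutahid" has last vowel 'i'. The stems whose last vowel is 'i' (vuzipdif → mivuzipdif, tatsilis → mitatsilis) add the prefix mi-.
The other patterns: stems whose last vowel is 'e' or 'u' add ra- … -et around the stem; stems whose last vowel is 'a' delete the last vowel and add -ani; stems whose last vowel is 'o' insert -ak- after the first vowel.
So hutahid → mihutahid.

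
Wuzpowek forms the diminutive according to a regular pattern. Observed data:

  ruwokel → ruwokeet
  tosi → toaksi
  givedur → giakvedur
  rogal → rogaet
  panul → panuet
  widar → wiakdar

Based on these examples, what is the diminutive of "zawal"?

"zawal" ends in -l. The stems ending in -l (rogal → rogaet, panul → panuet, ruwokel → ruwokeet) drop the final letter and add -et.
The other pattern: stems ending in -i or -r insert -ak- after the first vowel.
So zawal → zawaet.

zawaet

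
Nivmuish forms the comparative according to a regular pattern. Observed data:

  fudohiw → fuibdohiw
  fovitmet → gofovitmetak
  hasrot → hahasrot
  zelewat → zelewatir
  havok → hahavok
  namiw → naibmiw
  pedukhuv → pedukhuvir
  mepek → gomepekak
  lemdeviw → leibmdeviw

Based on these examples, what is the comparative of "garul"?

garulir

hasrot and zelewat both end in -t yet inflect differently (hahasrot, zelewatir), so the final letter is not what conditions the rule; the last vowel is.
"garul" has last vowel 'u'. The one such stem in the data (pedukhuv → pedukhuvir) adds -ir, so the same rule applies.
The other patterns: stems whose last vowel is 'o' repeat the first consonant+vowel as a prefix; stems whose last vowel is 'e' add go- … -ak around the stem; stems whose last vowel is 'i' insert -ib- after the first vowel.
So garul → garulir.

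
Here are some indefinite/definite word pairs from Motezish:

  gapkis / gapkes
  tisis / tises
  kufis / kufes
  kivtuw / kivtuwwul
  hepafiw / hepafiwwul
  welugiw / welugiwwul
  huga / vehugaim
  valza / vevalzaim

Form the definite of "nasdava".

venasdavaim

gapkis and hepafiw both have last vowel 'i' yet inflect differently (gapkes, hepafiwwul), so the last vowel is not what conditions the rule; the final letter is.
"nasdava" ends in -a. The stems ending in -a (huga → vehugaim, valza → vevalzaim) add ve- … -im around the stem.
The other patterns: stems ending in -s change the last vowel to 'e'; stems ending in -w double the final consonant and add -ul.
So nasdava → venasdavaim.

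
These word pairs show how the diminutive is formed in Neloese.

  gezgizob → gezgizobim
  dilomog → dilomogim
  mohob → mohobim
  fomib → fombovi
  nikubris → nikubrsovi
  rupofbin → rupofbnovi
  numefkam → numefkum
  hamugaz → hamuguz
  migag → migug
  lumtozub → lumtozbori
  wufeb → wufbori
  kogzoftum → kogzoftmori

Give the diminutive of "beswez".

"beswez" has last vowel 'e'. The one such stem in the data (wufeb → wufbori) deletes the last vowel and adds -ori (as do lumtozub, kogzoftum), so the same rule applies.
So beswez → beswzori.

beswzori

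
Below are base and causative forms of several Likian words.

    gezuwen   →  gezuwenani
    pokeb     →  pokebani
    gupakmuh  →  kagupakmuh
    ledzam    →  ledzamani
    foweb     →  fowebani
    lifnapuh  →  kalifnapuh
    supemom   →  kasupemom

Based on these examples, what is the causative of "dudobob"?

ledzam and supemom both end in -m yet inflect differently (ledzamani, kasupemom), so the final letter is not what conditions the rule; the last vowel is.
"dudobob" has last vowel 'o'. The one such stem in the data (supemom → kasupemom) adds the prefix ka-, so the same rule applies.
The other pattern: stems whose last vowel is 'a' or 'e' add -ani.
So dudobob → kadudobob.

kadudobob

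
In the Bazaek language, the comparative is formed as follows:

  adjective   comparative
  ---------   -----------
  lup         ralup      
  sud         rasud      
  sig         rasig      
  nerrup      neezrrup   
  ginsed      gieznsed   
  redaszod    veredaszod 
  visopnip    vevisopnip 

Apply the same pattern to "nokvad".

noezkvad

lup and nerrup both end in -p yet inflect differently (ralup, neezrrup), so the final letter is not what conditions the rule; the number of vowels is.
"nokvad" has 2 vowels. The stems with 2 vowels (nerrup → neezrrup, ginsed → gieznsed) insert -ez- after the first vowel.
So nokvad → noezkvad.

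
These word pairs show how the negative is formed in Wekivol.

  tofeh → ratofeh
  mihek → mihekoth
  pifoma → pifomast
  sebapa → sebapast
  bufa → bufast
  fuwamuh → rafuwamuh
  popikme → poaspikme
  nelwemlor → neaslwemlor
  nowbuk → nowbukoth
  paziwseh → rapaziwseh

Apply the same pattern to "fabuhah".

rafabuhah

popikme and tofeh both have last vowel 'e' yet inflect differently (poaspikme, ratofeh), so the last vowel is not what conditions the rule; the final letter is.
"fabuhah" ends in -h. The stems ending in -h (fuwamuh → rafuwamuh, tofeh → ratofeh, paziwseh → rapaziwseh) add the prefix ra-.
So fabuhah → rafabuhah.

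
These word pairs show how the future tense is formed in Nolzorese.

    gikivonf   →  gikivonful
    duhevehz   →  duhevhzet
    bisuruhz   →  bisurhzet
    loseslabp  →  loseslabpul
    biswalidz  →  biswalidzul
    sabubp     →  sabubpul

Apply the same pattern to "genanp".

bisuruhz and biswalidz both end in -z yet inflect differently (bisurhzet, biswalidzul), so the final letter is not what conditions the rule; the second-to-last letter is.
"genanp" has second-to-last letter 'n'. The one such stem in the data (gikivonf → gikivonful) adds -ul, so the same rule applies.
The other pattern: stems whose second-to-last letter is 'h' delete the last vowel and add -et.
So genanp → genanpul.

genanpul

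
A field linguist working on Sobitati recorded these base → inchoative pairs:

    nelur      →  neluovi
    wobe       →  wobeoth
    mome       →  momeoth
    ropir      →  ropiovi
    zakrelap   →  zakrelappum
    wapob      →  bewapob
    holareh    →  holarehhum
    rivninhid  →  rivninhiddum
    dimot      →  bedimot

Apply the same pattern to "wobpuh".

wobe and holareh both have last vowel 'e' yet inflect differently (wobeoth, holarehhum), so the last vowel is not what conditions the rule; the final letter is.
"wobpuh" ends in -h. The one such stem in the data (holareh → holarehhum) doubles the final consonant and adds -um (as do rivninhid, zakrelap), so the same rule applies.
So wobpuh → wobpuhhum.

wobpuhhum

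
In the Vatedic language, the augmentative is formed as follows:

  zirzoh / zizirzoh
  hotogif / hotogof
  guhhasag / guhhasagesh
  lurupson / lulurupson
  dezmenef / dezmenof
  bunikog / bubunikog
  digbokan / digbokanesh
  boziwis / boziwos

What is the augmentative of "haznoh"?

hahaznoh

guhhasag and bunikog both end in -g yet inflect differently (guhhasagesh, bubunikog), so the final letter is not what conditions the rule; the last vowel is.
"haznoh" has last vowel 'o'. The stems whose last vowel is 'o' (bunikog → bubunikog, zirzoh → zizirzoh, lurupson → lulurupson) repeat the first consonant+vowel as a prefix.
The other patterns: stems whose last vowel is 'a' add -esh; stems whose last vowel is 'e' or 'i' change the last vowel to 'o'.
So haznoh → hahaznoh.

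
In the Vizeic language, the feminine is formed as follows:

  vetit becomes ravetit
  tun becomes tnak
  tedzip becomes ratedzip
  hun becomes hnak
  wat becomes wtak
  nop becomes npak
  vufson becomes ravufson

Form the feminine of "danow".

"danow" has 2 vowels. The stems with 2 vowels (tedzip → ratedzip, vetit → ravetit, vufson → ravufson) add the prefix ra-.
So danow → radanow.

radanow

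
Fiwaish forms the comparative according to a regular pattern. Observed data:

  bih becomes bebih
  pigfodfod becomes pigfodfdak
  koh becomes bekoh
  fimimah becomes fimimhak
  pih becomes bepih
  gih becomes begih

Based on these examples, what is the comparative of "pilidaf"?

pilidfak

"pilidaf" has 3 vowels. The stems with 3 vowels (fimimah → fimimhak, pigfodfod → pigfodfdak) delete the last vowel and add -ak.
The other pattern: stems with 1 vowel add the prefix be-.
So pilidaf → pilidfak.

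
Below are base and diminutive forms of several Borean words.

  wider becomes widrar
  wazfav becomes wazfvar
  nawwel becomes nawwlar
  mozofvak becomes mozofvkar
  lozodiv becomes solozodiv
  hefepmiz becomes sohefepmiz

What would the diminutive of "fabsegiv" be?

wazfav and lozodiv both end in -v yet inflect differently (wazfvar, solozodiv), so the final letter is not what conditions the rule; the last vowel is.
"fabsegiv" has last vowel 'i'. The stems whose last vowel is 'i' (hefepmiz → sohefepmiz, lozodiv → solozodiv) add the prefix so-.
The other pattern: stems whose last vowel is 'a' or 'e' delete the last vowel and add -ar.
So fabsegiv → sofabsegiv.

sofabsegiv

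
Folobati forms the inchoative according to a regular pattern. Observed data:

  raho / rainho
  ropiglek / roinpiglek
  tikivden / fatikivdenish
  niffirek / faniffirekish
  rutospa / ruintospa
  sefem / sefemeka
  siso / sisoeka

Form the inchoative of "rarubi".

raho and siso both end in -o yet inflect differently (rainho, sisoeka), so the final letter is not what conditions the rule; the first letter is.
"rarubi" begins with r-. The stems beginning with r- (ropiglek → roinpiglek, rutospa → ruintospa, raho → rainho) insert -in- after the first vowel.
The other patterns: stems beginning with s- add -eka; stems beginning with n- or t- add fa- … -ish around the stem.
So rarubi → rainrubi.

rainrubi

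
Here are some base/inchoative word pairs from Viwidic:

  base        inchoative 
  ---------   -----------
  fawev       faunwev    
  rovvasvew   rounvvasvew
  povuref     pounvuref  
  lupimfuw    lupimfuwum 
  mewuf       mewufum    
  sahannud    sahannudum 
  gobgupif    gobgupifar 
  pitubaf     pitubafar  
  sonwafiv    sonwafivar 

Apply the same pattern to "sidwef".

siundwef

"sidwef" has last vowel 'e'. The stems whose last vowel is 'e' (fawev → faunwev, rovvasvew → rounvvasvew, povuref → pounvuref) insert -un- after the first vowel.
So sidwef → siundwef.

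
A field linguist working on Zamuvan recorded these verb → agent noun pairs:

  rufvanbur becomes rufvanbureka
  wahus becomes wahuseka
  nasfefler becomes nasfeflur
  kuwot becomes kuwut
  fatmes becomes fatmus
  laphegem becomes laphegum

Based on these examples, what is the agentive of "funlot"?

rufvanbur and nasfefler both end in -r yet inflect differently (rufvanbureka, nasfeflur), so the final letter is not what conditions the rule; the last vowel is.
"funlot" has last vowel 'o'. The one such stem in the data (kuwot → kuwut) changes the last vowel to 'u' (as do nasfefler, fatmes), so the same rule applies.
So funlot → funlut.

funlut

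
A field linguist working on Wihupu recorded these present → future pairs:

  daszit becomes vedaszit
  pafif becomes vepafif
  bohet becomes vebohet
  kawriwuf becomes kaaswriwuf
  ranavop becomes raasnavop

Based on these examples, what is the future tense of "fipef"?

vefipef

pafif and kawriwuf both end in -f yet inflect differently (vepafif, kaaswriwuf), so the final letter is not what conditions the rule; the number of vowels is.
"fipef" has 2 vowels. The stems with 2 vowels (daszit → vedaszit, pafif → vepafif, bohet → vebohet) add the prefix ve-.
The other pattern: stems with 3 vowels insert -as- after the first vowel.
So fipef → vefipef.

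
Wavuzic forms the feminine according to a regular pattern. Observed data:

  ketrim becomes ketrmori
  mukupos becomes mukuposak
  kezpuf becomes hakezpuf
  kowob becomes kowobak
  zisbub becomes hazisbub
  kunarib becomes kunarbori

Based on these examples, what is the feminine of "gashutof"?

gashutofak

kowob and kunarib both end in -b yet inflect differently (kowobak, kunarbori), so the final letter is not what conditions the rule; the last vowel is.
"gashutof" has last vowel 'o'. The stems whose last vowel is 'o' (kowob → kowobak, mukupos → mukuposak) add -ak.
The other patterns: stems whose last vowel is 'i' delete the last vowel and add -ori; stems whose last vowel is 'u' add the prefix ha-.
So gashutof → gashutofak.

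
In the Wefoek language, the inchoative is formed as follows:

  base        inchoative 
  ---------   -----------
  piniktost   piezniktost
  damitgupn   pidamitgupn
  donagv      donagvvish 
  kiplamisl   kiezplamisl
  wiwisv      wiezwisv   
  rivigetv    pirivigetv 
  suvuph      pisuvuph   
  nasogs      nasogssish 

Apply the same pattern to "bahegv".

bahegvvish

donagv and wiwisv both end in -v yet inflect differently (donagvvish, wiezwisv), so the final letter is not what conditions the rule; the second-to-last letter is.
"bahegv" has second-to-last letter 'g'. The stems whose second-to-last letter is 'g' (donagv → donagvvish, nasogs → nasogssish) double the final consonant and add -ish.
The other patterns: stems whose second-to-last letter is 's' insert -ez- after the first vowel; stems whose second-to-last letter is 'p' or 't' add the prefix pi-.
So bahegv → bahegvvish.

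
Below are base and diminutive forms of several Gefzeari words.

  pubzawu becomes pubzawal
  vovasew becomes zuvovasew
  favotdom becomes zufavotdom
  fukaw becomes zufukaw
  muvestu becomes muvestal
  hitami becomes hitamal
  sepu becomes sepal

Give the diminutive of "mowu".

mowal

"mowu" ends in a vowel. The stems ending in a vowel (muvestu → muvestal, sepu → sepal, hitami → hitamal) drop the final letter and add -al.
So mowu → mowal.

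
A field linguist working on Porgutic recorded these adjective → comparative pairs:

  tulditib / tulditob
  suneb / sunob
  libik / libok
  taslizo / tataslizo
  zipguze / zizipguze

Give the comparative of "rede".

suneb and zipguze both have last vowel 'e' yet inflect differently (sunob, zizipguze), so the last vowel is not what conditions the rule; whether the stem ends in a vowel or a consonant is.
"rede" ends in a vowel. The stems ending in a vowel (taslizo → tataslizo, zipguze → zizipguze) repeat the first consonant+vowel as a prefix.
The other pattern: stems ending in a consonant change the last vowel to 'o'.
So rede → rerede.

rerede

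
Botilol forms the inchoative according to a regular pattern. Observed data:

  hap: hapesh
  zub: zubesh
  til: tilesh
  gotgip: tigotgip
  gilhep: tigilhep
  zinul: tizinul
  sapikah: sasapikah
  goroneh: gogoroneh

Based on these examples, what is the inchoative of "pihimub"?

pipihimub

hap and gotgip both end in -p yet inflect differently (hapesh, tigotgip), so the final letter is not what conditions the rule; the number of vowels is.
"pihimub" has 3 vowels. The stems with 3 vowels (sapikah → sasapikah, goroneh → gogoroneh) repeat the first consonant+vowel as a prefix.
So pihimub → pipihimub.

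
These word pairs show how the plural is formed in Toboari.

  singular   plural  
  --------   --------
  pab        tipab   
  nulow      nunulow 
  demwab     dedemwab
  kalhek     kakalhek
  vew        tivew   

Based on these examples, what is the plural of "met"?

timet

nulow and vew both end in -w yet inflect differently (nunulow, tivew), so the final letter is not what conditions the rule; the number of vowels is.
"met" has 1 vowel. The stems with 1 vowel (vew → tivew, pab → tipab) add the prefix ti-.
The other pattern: stems with 2 vowels repeat the first consonant+vowel as a prefix.
So met → timet.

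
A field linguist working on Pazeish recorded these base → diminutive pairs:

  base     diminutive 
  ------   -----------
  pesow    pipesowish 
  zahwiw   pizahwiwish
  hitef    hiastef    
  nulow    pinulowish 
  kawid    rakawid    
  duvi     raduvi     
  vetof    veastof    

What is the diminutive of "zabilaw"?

"zabilaw" ends in -w. The stems ending in -w (zahwiw → pizahwiwish, nulow → pinulowish, pesow → pipesowish) add pi- … -ish around the stem.
So zabilaw → pizabilawish.

pizabilawish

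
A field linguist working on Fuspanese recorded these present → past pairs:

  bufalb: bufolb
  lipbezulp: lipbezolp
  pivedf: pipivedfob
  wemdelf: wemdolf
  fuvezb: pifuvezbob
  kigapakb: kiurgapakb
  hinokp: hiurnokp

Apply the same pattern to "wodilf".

wodolf

hinokp and lipbezulp both end in -p yet inflect differently (hiurnokp, lipbezolp), so the final letter is not what conditions the rule; the second-to-last letter is.
"wodilf" has second-to-last letter 'l'. The stems whose second-to-last letter is 'l' (lipbezulp → lipbezolp, wemdelf → wemdolf, bufalb → bufolb) change the last vowel to 'o'.
So wodilf → wodolf.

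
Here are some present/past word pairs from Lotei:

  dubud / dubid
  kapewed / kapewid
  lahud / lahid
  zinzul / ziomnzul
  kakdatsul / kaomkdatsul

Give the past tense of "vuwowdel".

"vuwowdel" ends in -l. The stems ending in -l (zinzul → ziomnzul, kakdatsul → kaomkdatsul) insert -om- after the first vowel.
The other pattern: stems ending in -d change the last vowel to 'i'.
So vuwowdel → vuomwowdel.

vuomwowdel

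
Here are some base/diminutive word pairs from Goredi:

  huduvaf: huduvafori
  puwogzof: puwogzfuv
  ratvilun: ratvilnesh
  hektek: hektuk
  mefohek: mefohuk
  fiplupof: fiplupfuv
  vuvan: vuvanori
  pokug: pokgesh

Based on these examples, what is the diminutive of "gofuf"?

goffesh

huduvaf and puwogzof both end in -f yet inflect differently (huduvafori, puwogzfuv), so the final letter is not what conditions the rule; the last vowel is.
"gofuf" has last vowel 'u'. The stems whose last vowel is 'u' (pokug → pokgesh, ratvilun → ratvilnesh) delete the last vowel and add -esh.
The other patterns: stems whose last vowel is 'a' add -ori; stems whose last vowel is 'e' change the last vowel to 'u'; stems whose last vowel is 'o' delete the last vowel and add -uv.
So gofuf → goffesh.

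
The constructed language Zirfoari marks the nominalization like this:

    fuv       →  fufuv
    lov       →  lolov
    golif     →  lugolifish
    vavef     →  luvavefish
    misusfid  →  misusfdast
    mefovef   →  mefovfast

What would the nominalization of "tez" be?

"tez" has 1 vowel. The stems with 1 vowel (fuv → fufuv, lov → lolov) repeat the first consonant+vowel as a prefix.
The other patterns: stems with 2 vowels add lu- … -ish around the stem; stems with 3 vowels delete the last vowel and add -ast.
So tez → tetez.

tetez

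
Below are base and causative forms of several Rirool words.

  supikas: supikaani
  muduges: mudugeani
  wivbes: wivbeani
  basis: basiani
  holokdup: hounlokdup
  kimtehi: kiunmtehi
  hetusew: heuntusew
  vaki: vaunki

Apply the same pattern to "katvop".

"katvop" ends in -p. The one such stem in the data (holokdup → hounlokdup) inserts -un- after the first vowel (as do kimtehi, hetusew), so the same rule applies.
The other pattern: stems ending in -s drop the final letter and add -ani.
So katvop → kauntvop.

kauntvop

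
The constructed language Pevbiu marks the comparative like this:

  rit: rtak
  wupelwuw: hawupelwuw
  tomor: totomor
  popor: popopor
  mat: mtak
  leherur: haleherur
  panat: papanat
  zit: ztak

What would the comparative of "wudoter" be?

"wudoter" has 3 vowels. The stems with 3 vowels (leherur → haleherur, wupelwuw → hawupelwuw) add the prefix ha-.
The other patterns: stems with 1 vowel delete the last vowel and add -ak; stems with 2 vowels repeat the first consonant+vowel as a prefix.
So wudoter → hawudoter.

hawudoter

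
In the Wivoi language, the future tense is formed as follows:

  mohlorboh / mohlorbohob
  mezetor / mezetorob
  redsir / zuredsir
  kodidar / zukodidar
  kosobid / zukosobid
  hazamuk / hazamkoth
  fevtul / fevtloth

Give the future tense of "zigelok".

zigelokob

mezetor and redsir both end in -r yet inflect differently (mezetorob, zuredsir), so the final letter is not what conditions the rule; the last vowel is.
"zigelok" has last vowel 'o'. The stems whose last vowel is 'o' (mohlorboh → mohlorbohob, mezetor → mezetorob) add -ob.
So zigelok → zigelokob.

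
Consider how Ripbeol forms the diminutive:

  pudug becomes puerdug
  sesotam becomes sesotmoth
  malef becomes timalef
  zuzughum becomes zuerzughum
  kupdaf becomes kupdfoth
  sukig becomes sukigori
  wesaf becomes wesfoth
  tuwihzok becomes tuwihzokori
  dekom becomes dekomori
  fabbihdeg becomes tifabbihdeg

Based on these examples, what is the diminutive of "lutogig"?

"lutogig" has last vowel 'i'. The one such stem in the data (sukig → sukigori) adds -ori, so the same rule applies.
The other patterns: stems whose last vowel is 'e' add the prefix ti-; stems whose last vowel is 'u' insert -er- after the first vowel; stems whose last vowel is 'a' delete the last vowel and add -oth.
So lutogig → lutogigori.

lutogigori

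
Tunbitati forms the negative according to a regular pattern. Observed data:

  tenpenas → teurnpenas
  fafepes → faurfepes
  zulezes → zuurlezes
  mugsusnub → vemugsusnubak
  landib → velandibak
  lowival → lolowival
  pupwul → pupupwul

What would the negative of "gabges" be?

gaurbges

"gabges" ends in -s. The stems ending in -s (tenpenas → teurnpenas, fafepes → faurfepes, zulezes → zuurlezes) insert -ur- after the first vowel.
So gabges → gaurbges.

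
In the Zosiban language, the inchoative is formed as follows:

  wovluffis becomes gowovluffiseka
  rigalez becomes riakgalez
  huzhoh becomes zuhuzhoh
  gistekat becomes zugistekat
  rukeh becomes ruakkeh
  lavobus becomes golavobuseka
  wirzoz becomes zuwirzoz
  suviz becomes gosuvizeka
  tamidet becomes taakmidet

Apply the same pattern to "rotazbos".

zurotazbos

suviz and wirzoz both end in -z yet inflect differently (gosuvizeka, zuwirzoz), so the final letter is not what conditions the rule; the last vowel is.
"rotazbos" has last vowel 'o'. The stems whose last vowel is 'o' (huzhoh → zuhuzhoh, wirzoz → zuwirzoz) add the prefix zu-.
So rotazbos → zurotazbos.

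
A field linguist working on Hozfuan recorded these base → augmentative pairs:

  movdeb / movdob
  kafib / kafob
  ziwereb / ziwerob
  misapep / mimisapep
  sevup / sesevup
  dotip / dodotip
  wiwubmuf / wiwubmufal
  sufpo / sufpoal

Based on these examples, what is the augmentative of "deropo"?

movdeb and misapep both have last vowel 'e' yet inflect differently (movdob, mimisapep), so the last vowel is not what conditions the rule; the final letter is.
"deropo" ends in -o. The one such stem in the data (sufpo → sufpoal) adds -al, so the same rule applies.
The other patterns: stems ending in -b change the last vowel to 'o'; stems ending in -p repeat the first consonant+vowel as a prefix.
So deropo → deropoal.

deropoal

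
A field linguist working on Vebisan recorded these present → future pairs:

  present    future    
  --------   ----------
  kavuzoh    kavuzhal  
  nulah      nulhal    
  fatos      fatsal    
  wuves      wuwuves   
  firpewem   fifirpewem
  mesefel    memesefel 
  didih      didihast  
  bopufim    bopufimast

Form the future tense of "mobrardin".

fatos and wuves both end in -s yet inflect differently (fatsal, wuwuves), so the final letter is not what conditions the rule; the last vowel is.
"mobrardin" has last vowel 'i'. The stems whose last vowel is 'i' (didih → didihast, bopufim → bopufimast) add -ast.
The other patterns: stems whose last vowel is 'a' or 'o' delete the last vowel and add -al; stems whose last vowel is 'e' repeat the first consonant+vowel as a prefix.
So mobrardin → mobrardinast.

mobrardinast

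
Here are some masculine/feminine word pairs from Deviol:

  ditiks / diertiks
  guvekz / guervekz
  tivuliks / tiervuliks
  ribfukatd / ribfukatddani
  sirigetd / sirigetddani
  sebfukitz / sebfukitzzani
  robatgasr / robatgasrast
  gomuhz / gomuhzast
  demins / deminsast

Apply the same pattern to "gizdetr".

gizdetrrani

"gizdetr" has second-to-last letter 't'. The stems whose second-to-last letter is 't' (ribfukatd → ribfukatddani, sirigetd → sirigetddani, sebfukitz → sebfukitzzani) double the final consonant and add -ani.
So gizdetr → gizdetrrani.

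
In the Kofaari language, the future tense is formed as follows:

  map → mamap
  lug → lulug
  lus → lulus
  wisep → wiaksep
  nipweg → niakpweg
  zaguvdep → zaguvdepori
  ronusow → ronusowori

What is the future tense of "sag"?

sasag

"sag" has 1 vowel. The stems with 1 vowel (map → mamap, lug → lulug, lus → lulus) repeat the first consonant+vowel as a prefix.
The other patterns: stems with 2 vowels insert -ak- after the first vowel; stems with 3 vowels add -ori.
So sag → sasag.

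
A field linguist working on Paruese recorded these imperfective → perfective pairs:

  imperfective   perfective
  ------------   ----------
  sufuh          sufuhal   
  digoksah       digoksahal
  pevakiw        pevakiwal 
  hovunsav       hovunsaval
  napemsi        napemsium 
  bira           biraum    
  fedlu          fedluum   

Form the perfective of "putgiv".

putgival

"putgiv" ends in a consonant. The stems ending in a consonant (sufuh → sufuhal, digoksah → digoksahal, pevakiw → pevakiwal) add -al.
The other pattern: stems ending in a vowel add -um.
So putgiv → putgival.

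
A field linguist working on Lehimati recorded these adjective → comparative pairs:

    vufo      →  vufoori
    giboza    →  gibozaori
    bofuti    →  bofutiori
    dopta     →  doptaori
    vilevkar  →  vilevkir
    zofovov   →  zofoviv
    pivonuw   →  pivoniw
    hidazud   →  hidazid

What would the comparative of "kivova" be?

"kivova" ends in a vowel. The stems ending in a vowel (vufo → vufoori, giboza → gibozaori, bofuti → bofutiori) add -ori.
The other pattern: stems ending in a consonant change the last vowel to 'i'.
So kivova → kivovaori.

kivovaori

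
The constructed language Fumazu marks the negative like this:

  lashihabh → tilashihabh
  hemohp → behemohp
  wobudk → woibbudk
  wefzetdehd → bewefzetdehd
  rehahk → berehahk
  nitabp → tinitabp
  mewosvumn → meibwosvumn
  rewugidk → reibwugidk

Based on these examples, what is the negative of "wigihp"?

bewigihp

"wigihp" has second-to-last letter 'h'. The stems whose second-to-last letter is 'h' (rehahk → berehahk, wefzetdehd → bewefzetdehd, hemohp → behemohp) add the prefix be-.
So wigihp → bewigihp.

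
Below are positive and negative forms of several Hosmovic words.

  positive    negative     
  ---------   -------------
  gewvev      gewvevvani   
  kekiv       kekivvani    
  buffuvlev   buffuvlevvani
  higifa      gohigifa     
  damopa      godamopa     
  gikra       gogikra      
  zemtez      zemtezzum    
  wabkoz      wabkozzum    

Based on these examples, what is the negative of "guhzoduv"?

guhzoduvvani

"guhzoduv" ends in -v. The stems ending in -v (gewvev → gewvevvani, kekiv → kekivvani, buffuvlev → buffuvlevvani) double the final consonant and add -ani.
So guhzoduv → guhzoduvvani.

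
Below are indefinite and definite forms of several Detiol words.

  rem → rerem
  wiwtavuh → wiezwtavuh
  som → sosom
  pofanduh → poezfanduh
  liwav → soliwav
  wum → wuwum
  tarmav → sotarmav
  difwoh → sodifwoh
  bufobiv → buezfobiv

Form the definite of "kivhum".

sokivhum

"kivhum" has 2 vowels. The stems with 2 vowels (tarmav → sotarmav, difwoh → sodifwoh, liwav → soliwav) add the prefix so-.
The other patterns: stems with 1 vowel repeat the first consonant+vowel as a prefix; stems with 3 vowels insert -ez- after the first vowel.
So kivhum → sokivhum.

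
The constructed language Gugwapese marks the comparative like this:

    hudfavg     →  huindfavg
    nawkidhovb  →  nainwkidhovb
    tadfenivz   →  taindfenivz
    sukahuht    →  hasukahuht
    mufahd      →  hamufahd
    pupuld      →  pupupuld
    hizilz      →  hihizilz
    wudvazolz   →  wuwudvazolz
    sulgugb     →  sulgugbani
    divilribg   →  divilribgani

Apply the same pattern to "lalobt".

lalobtani

mufahd and pupuld both end in -d yet inflect differently (hamufahd, pupupuld), so the final letter is not what conditions the rule; the second-to-last letter is.
"lalobt" has second-to-last letter 'b'. The one such stem in the data (divilribg → divilribgani) adds -ani, so the same rule applies.
So lalobt → lalobtani.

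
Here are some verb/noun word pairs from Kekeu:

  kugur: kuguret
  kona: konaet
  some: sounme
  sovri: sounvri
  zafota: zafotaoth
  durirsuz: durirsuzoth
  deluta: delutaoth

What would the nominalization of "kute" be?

kuteet

"kute" begins with k-. The stems beginning with k- (kugur → kuguret, kona → konaet) add -et.
So kute → kuteet.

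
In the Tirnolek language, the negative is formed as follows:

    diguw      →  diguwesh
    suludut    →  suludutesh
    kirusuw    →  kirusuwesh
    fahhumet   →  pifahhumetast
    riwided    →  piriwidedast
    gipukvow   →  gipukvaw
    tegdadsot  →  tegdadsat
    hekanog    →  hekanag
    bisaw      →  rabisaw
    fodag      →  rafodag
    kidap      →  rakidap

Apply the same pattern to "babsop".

suludut and fahhumet both end in -t yet inflect differently (suludutesh, pifahhumetast), so the final letter is not what conditions the rule; the last vowel is.
"babsop" has last vowel 'o'. The stems whose last vowel is 'o' (gipukvow → gipukvaw, tegdadsot → tegdadsat, hekanog → hekanag) change the last vowel to 'a'.
So babsop → babsap.

babsap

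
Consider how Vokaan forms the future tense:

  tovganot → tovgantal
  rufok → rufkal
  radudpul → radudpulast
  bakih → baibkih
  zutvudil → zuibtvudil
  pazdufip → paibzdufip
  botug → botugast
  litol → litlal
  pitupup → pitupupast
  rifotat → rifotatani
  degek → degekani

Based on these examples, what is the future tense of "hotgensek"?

hotgensekani

tovganot and rifotat both end in -t yet inflect differently (tovgantal, rifotatani), so the final letter is not what conditions the rule; the last vowel is.
"hotgensek" has last vowel 'e'. The one such stem in the data (degek → degekani) adds -ani, so the same rule applies.
So hotgensek → hotgensekani.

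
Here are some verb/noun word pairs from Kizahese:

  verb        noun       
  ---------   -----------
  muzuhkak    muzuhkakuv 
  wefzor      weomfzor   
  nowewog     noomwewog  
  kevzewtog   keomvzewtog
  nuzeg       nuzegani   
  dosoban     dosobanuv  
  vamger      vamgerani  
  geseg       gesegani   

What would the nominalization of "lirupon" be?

liomrupon

"lirupon" has last vowel 'o'. The stems whose last vowel is 'o' (nowewog → noomwewog, kevzewtog → keomvzewtog, wefzor → weomfzor) insert -om- after the first vowel.
So lirupon → liomrupon.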